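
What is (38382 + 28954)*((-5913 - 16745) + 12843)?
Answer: -660902840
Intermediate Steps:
(38382 + 28954)*((-5913 - 16745) + 12843) = 67336*(-22658 + 12843) = 67336*(-9815) = -660902840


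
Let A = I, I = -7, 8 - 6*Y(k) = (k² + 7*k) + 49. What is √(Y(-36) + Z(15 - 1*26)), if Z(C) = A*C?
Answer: I*√3738/6 ≈ 10.19*I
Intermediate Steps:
Y(k) = -41/6 - 7*k/6 - k²/6 (Y(k) = 4/3 - ((k² + 7*k) + 49)/6 = 4/3 - (49 + k² + 7*k)/6 = 4/3 + (-49/6 - 7*k/6 - k²/6) = -41/6 - 7*k/6 - k²/6)
A = -7
Z(C) = -7*C
√(Y(-36) + Z(15 - 1*26)) = √((-41/6 - 7/6*(-36) - ⅙*(-36)²) - 7*(15 - 1*26)) = √((-41/6 + 42 - ⅙*1296) - 7*(15 - 26)) = √((-41/6 + 42 - 216) - 7*(-11)) = √(-1085/6 + 77) = √(-623/6) = I*√3738/6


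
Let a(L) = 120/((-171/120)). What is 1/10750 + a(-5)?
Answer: -17199981/204250 ≈ -84.210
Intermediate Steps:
a(L) = -1600/19 (a(L) = 120/((-171/120)) = 120/((-1*57/40)) = 120/(-57/40) = 120*(-40/57) = -1600/19)
1/10750 + a(-5) = 1/10750 - 1600/19 = -17199981/204250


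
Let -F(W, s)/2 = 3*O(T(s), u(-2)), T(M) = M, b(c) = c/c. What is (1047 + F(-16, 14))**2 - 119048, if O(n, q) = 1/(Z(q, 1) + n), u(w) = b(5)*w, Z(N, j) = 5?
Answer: 352516441/361 ≈ 9.7650e+5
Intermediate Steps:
b(c) = 1
u(w) = w (u(w) = 1*w = w)
O(n, q) = 1/(5 + n)
F(W, s) = -6/(5 + s)
(1047 + F(-16, 14))**2 - 119048 = (1047 - 6/(5 + 14))**2 - 119048 = (1047 - 6/19)**2 - 119048 = (19887/19)**2 - 119048 = 395492769/361 - 119048 = 352516441/361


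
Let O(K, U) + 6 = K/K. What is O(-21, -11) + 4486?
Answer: 4481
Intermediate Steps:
O(K, U) = -5 (O(K, U) = -6 + K/K = -6 + 1 = -5)
O(-21, -11) + 4486 = -5 + 4486 = 4481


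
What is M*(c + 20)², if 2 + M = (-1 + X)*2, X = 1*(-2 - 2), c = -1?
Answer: -4332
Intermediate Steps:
X = -4 (X = 1*(-4) = -4)
M = -12 (M = -2 + (-1 - 4)*2 = -2 - 5*2 = -2 - 10 = -12)
M*(c + 20)² = -12*(-1 + 20)² = -12*19² = -12*361 = -4332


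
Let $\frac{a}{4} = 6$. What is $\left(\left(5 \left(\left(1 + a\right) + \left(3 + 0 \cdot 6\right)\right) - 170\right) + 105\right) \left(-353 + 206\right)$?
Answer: $-11025$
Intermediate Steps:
$a = 24$ ($a = 4 \cdot 6 = 24$)
$\left(\left(5 \left(\left(1 + a\right) + \left(3 + 0 \cdot 6\right)\right) - 170\right) + 105\right) \left(-353 + 206\right) = \left(\left(5 \left(\left(1 + 24\right) + \left(3 + 0 \cdot 6\right)\right) - 170\right) + 105\right) \left(-353 + 206\right) = \left(\left(5 \left(25 + \left(3 + 0\right)\right) - 170\right) + 105\right) \left(-147\right) = \left(\left(5 \left(25 + 3\right) - 170\right) + 105\right) \left(-147\right) = \left(\left(5 \cdot 28 - 170\right) + 105\right) \left(-147\right) = \left(\left(140 - 170\right) + 105\right) \left(-147\right) = \left(-30 + 105\right) \left(-147\right) = 75 \left(-147\right) = -11025$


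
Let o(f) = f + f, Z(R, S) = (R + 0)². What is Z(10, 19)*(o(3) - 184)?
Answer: -17800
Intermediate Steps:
Z(R, S) = R²
o(f) = 2*f
Z(10, 19)*(o(3) - 184) = 10²*(2*3 - 184) = 100*(6 - 184) = 100*(-178) = -17800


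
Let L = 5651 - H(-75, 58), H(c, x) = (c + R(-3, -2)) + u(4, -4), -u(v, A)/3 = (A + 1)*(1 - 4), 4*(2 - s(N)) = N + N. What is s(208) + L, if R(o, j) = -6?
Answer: 5657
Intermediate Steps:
s(N) = 2 - N/2 (s(N) = 2 - (N + N)/4 = 2 - N/2)
u(v, A) = 9 + 9*A (u(v, A) = -3*(A + 1)*(1 - 4) = -3*(1 + A)*(-3) = -3*(-3 - 3*A) = 9 + 9*A)
H(c, x) = -33 + c (H(c, x) = (c - 6) + (9 + 9*(-4)) = (-6 + c) + (9 - 36) = (-6 + c) - 27 = -33 + c)
L = 5759 (L = 5651 - (-33 - 75) = 5651 - 1*(-108) = 5651 + 108 = 5759)
s(208) + L = (2 - ½*208) + 5759 = (2 - 104) + 5759 = -102 + 5759 = 5657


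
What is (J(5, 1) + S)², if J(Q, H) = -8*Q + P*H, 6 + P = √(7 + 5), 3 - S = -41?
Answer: 16 - 8*√3 ≈ 2.1436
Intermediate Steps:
S = 44 (S = 3 - 1*(-41) = 3 + 41 = 44)
P = -6 + 2*√3 (P = -6 + √(7 + 5) = -6 + √12 = -6 + 2*√3 ≈ -2.5359)
J(Q, H) = -8*Q + H*(-6 + 2*√3) (J(Q, H) = -8*Q + (-6 + 2*√3)*H = -8*Q + H*(-6 + 2*√3))
(J(5, 1) + S)² = ((-8*5 - 2*1*(3 - √3)) + 44)² = ((-40 + (-6 + 2*√3)) + 44)² = ((-46 + 2*√3) + 44)² = (-2 + 2*√3)²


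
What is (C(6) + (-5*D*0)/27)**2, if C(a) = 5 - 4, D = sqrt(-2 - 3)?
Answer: 1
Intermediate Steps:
D = I*sqrt(5) (D = sqrt(-5) = I*sqrt(5) ≈ 2.2361*I)
C(a) = 1
(C(6) + (-5*D*0)/27)**2 = (1 + (-5*I*sqrt(5)*0)/27)**2 = (1 + (-5*I*sqrt(5)*0)*(1/27))**2 = (1 + 0*(1/27))**2 = (1 + 0)**2 = 1**2 = 1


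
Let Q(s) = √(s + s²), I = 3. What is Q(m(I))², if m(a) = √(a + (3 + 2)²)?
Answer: 28 + 2*√7 ≈ 33.292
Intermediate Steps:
m(a) = √(25 + a) (m(a) = √(a + 5²) = √(a + 25) = √(25 + a))
Q(m(I))² = (√(√(25 + 3)*(1 + √(25 + 3))))² = (√(√28*(1 + √28)))² = (√((2*√7)*(1 + 2*√7)))² = (√(2*√7*(1 + 2*√7)))² = (√2*7^(¼)*√(1 + 2*√7))² = 2*√7*(1 + 2*√7)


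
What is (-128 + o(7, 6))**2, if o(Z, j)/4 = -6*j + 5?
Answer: 63504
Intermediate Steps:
o(Z, j) = 20 - 24*j (o(Z, j) = 4*(-6*j + 5) = 4*(5 - 6*j) = 20 - 24*j)
(-128 + o(7, 6))**2 = (-128 + (20 - 24*6))**2 = (-128 + (20 - 144))**2 = (-128 - 124)**2 = (-252)**2 = 63504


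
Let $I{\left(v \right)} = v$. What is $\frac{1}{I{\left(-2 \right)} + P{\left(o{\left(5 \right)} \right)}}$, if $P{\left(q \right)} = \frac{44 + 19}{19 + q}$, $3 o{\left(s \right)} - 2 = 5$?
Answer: $\frac{64}{61} \approx 1.0492$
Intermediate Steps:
$o{\left(s \right)} = \frac{7}{3}$ ($o{\left(s \right)} = \frac{2}{3} + \frac{1}{3} \cdot 5 = \frac{2}{3} + \frac{5}{3} = \frac{7}{3}$)
$P{\left(q \right)} = \frac{63}{19 + q}$
$\frac{1}{I{\left(-2 \right)} + P{\left(o{\left(5 \right)} \right)}} = \frac{1}{-2 + \frac{63}{19 + \frac{7}{3}}} = \frac{1}{-2 + \frac{63}{\frac{64}{3}}} = \frac{1}{-2 + 63 \cdot \frac{3}{64}} = \frac{1}{-2 + \frac{189}{64}} = \frac{1}{\frac{61}{64}} = \frac{64}{61}$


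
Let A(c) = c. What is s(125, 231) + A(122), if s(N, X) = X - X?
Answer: 122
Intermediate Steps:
s(N, X) = 0
s(125, 231) + A(122) = 0 + 122 = 122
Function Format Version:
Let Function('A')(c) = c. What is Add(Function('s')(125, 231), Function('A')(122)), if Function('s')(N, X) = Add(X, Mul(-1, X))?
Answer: 122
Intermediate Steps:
Function('s')(N, X) = 0
Add(Function('s')(125, 231), Function('A')(122)) = Add(0, 122) = 122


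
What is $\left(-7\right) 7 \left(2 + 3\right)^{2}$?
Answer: $-1225$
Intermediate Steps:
$\left(-7\right) 7 \left(2 + 3\right)^{2} = - 49 \cdot 5^{2} = \left(-49\right) 25 = -1225$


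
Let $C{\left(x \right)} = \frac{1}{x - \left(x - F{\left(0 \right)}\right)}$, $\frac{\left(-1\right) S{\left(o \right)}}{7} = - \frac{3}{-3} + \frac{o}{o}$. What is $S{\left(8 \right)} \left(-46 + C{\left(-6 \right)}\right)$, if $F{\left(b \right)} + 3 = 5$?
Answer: $637$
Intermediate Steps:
$S{\left(o \right)} = -14$ ($S{\left(o \right)} = - 7 \left(- \frac{3}{-3} + \frac{o}{o}\right) = - 7 \left(\left(-3\right) \left(- \frac{1}{3}\right) + 1\right) = - 7 \left(1 + 1\right) = \left(-7\right) 2 = -14$)
$F{\left(b \right)} = 2$ ($F{\left(b \right)} = -3 + 5 = 2$)
$C{\left(x \right)} = \frac{1}{2}$ ($C{\left(x \right)} = \frac{1}{x - \left(-2 + x\right)} = \frac{1}{2}$)
$S{\left(8 \right)} \left(-46 + C{\left(-6 \right)}\right) = - 14 \left(-46 + \frac{1}{2}\right) = \left(-14\right) \left(- \frac{91}{2}\right) = 637$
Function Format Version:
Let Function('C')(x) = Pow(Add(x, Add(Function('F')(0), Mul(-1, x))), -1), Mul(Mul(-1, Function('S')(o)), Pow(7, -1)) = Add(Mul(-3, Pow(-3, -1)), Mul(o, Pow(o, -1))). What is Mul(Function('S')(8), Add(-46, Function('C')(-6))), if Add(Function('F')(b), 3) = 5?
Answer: 637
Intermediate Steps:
Function('S')(o) = -14 (Function('S')(o) = Mul(-7, Add(Mul(-3, Pow(-3, -1)), Mul(o, Pow(o, -1)))) = Mul(-7, Add(Mul(-3, Rational(-1, 3)), 1)) = Mul(-7, Add(1, 1)) = Mul(-7, 2) = -14)
Function('F')(b) = 2 (Function('F')(b) = Add(-3, 5) = 2)
Function('C')(x) = Rational(1, 2) (Function('C')(x) = Pow(Add(x, Add(2, Mul(-1, x))), -1) = Pow(2, -1) = Rational(1, 2))
Mul(Function('S')(8), Add(-46, Function('C')(-6))) = Mul(-14, Add(-46, Rational(1, 2))) = Mul(-14, Rational(-91, 2)) = 637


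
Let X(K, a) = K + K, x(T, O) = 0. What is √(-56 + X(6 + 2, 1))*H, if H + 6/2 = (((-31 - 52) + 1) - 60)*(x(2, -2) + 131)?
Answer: -37210*I*√10 ≈ -1.1767e+5*I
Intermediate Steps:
X(K, a) = 2*K
H = -18605 (H = -3 + (((-31 - 52) + 1) - 60)*(0 + 131) = -3 + ((-83 + 1) - 60)*131 = -3 + (-82 - 60)*131 = -3 - 142*131 = -3 - 18602 = -18605)
√(-56 + X(6 + 2, 1))*H = √(-56 + 2*(6 + 2))*(-18605) = √(-56 + 2*8)*(-18605) = √(-56 + 16)*(-18605) = √(-40)*(-18605) = (2*I*√10)*(-18605) = -37210*I*√10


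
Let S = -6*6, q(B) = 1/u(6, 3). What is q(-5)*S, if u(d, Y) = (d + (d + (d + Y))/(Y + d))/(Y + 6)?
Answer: -972/23 ≈ -42.261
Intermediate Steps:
u(d, Y) = (d + (Y + 2*d)/(Y + d))/(6 + Y) (u(d, Y) = (d + (d + (Y + d))/(Y + d))/(6 + Y) = (d + (Y + 2*d)/(Y + d))/(6 + Y))
q(B) = 27/23 (q(B) = 1/((3 + 6**2 + 2*6 + 3*6)/(3**2 + 6*3 + 6*6 + 3*6)) = 1/((3 + 36 + 12 + 18)/(9 + 18 + 36 + 18)) = 1/(69/81) = 1/((1/81)*69) = 1/(23/27) = 27/23)
S = -36
q(-5)*S = (27/23)*(-36) = -972/23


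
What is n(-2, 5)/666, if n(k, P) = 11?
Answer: 11/666 ≈ 0.016517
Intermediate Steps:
n(-2, 5)/666 = 11/666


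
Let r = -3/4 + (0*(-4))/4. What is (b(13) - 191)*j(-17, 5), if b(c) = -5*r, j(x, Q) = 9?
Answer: -6741/4 ≈ -1685.3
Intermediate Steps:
r = -¾ (r = -3*¼ + 0*(¼) = -¾ + 0 = -¾ ≈ -0.75000)
b(c) = 15/4 (b(c) = -5*(-¾) = 15/4)
(b(13) - 191)*j(-17, 5) = (15/4 - 191)*9 = -749/4*9 = -6741/4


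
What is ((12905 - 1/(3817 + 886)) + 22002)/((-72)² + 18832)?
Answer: 41041905/28236812 ≈ 1.4535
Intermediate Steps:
((12905 - 1/(3817 + 886)) + 22002)/((-72)² + 18832) = ((12905 - 1/4703) + 22002)/(5184 + 18832) = ((12905 - 1*1/4703) + 22002)/24016 = ((12905 - 1/4703) + 22002)*(1/24016) = (60692214/4703 + 22002)*(1/24016) = (164167620/4703)*(1/24016) = 41041905/28236812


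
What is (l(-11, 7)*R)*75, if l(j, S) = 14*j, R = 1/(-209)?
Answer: 1050/19 ≈ 55.263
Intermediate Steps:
R = -1/209 ≈ -0.0047847
(l(-11, 7)*R)*75 = ((14*(-11))*(-1/209))*75 = -154*(-1/209)*75 = (14/19)*75 = 1050/19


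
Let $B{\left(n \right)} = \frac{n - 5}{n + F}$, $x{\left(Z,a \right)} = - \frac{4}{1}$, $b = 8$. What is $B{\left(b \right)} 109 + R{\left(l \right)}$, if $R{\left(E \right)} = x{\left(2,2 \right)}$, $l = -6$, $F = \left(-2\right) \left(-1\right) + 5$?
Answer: $\frac{89}{5} \approx 17.8$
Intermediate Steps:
$F = 7$ ($F = 2 + 5 = 7$)
$x{\left(Z,a \right)} = -4$ ($x{\left(Z,a \right)} = \left(-4\right) 1 = -4$)
$R{\left(E \right)} = -4$
$B{\left(n \right)} = \frac{-5 + n}{7 + n}$ ($B{\left(n \right)} = \frac{n - 5}{n + 7} = \frac{-5 + n}{7 + n}$)
$B{\left(b \right)} 109 + R{\left(l \right)} = \frac{-5 + 8}{7 + 8} \cdot 109 - 4 = \frac{1}{15} \cdot 3 \cdot 109 - 4 = \frac{1}{5} \cdot 109 - 4 = \frac{109}{5} - 4 = \frac{89}{5}$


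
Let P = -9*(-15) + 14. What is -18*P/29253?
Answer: -894/9751 ≈ -0.091683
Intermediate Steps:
P = 149 (P = 135 + 14 = 149)
-18*P/29253 = -18*149/29253 = -2682*1/29253 = -894/9751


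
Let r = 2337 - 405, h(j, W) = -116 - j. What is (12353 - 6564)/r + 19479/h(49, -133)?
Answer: -1746583/15180 ≈ -115.06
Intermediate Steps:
r = 1932
(12353 - 6564)/r + 19479/h(49, -133) = (12353 - 6564)/1932 + 19479/(-116 - 1*49) = 5789*(1/1932) + 19479/(-116 - 49) = 827/276 + 19479/(-165) = 827/276 + 19479*(-1/165) = 827/276 - 6493/55 = -1746583/15180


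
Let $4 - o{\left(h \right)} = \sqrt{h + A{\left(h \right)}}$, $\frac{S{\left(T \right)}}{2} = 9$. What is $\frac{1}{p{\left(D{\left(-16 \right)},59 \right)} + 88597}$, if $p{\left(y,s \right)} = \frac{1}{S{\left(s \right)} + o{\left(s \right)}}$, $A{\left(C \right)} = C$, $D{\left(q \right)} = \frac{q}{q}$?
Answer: $\frac{32426524}{2872894695963} - \frac{\sqrt{118}}{2872894695963} \approx 1.1287 \cdot 10^{-5}$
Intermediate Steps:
$D{\left(q \right)} = 1$
$S{\left(T \right)} = 18$ ($S{\left(T \right)} = 2 \cdot 9 = 18$)
$o{\left(h \right)} = 4 - \sqrt{2} \sqrt{h}$ ($o{\left(h \right)} = 4 - \sqrt{h + h} = 4 - \sqrt{2 h} = 4 - \sqrt{2} \sqrt{h}$)
$p{\left(y,s \right)} = \frac{1}{22 - \sqrt{2} \sqrt{s}}$ ($p{\left(y,s \right)} = \frac{1}{18 - \left(-4 + \sqrt{2} \sqrt{s}\right)} = \frac{1}{22 - \sqrt{2} \sqrt{s}}$)
$\frac{1}{p{\left(D{\left(-16 \right)},59 \right)} + 88597} = \frac{1}{- \frac{1}{-22 + \sqrt{2} \sqrt{59}} + 88597} = \frac{1}{- \frac{1}{-22 + \sqrt{118}} + 88597} = \frac{1}{88597 - \frac{1}{-22 + \sqrt{118}}}$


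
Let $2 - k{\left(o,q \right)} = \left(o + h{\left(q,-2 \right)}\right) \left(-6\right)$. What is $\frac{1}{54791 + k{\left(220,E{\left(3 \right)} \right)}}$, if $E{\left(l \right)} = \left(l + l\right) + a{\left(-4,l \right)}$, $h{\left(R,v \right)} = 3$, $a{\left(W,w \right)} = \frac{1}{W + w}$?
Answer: $\frac{1}{56131} \approx 1.7815 \cdot 10^{-5}$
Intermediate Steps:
$E{\left(l \right)} = \frac{1}{-4 + l} + 2 l$ ($E{\left(l \right)} = \left(l + l\right) + \frac{1}{-4 + l} = 2 l + \frac{1}{-4 + l} = \frac{1}{-4 + l} + 2 l$)
$k{\left(o,q \right)} = 20 + 6 o$ ($k{\left(o,q \right)} = 2 - \left(o + 3\right) \left(-6\right) = 2 - \left(3 + o\right) \left(-6\right) = 2 - \left(-18 - 6 o\right) = 2 + \left(18 + 6 o\right) = 20 + 6 o$)
$\frac{1}{54791 + k{\left(220,E{\left(3 \right)} \right)}} = \frac{1}{54791 + \left(20 + 6 \cdot 220\right)} = \frac{1}{54791 + \left(20 + 1320\right)} = \frac{1}{54791 + 1340} = \frac{1}{56131}$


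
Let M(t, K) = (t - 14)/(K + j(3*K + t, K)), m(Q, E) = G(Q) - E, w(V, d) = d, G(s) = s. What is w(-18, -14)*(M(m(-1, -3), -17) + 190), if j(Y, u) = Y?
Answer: -29288/11 ≈ -2662.5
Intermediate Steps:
m(Q, E) = Q - E
M(t, K) = (-14 + t)/(t + 4*K) (M(t, K) = (t - 14)/(K + (3*K + t)) = (-14 + t)/(K + (t + 3*K)) = (-14 + t)/(t + 4*K))
w(-18, -14)*(M(m(-1, -3), -17) + 190) = -14*((-14 + (-1 - 1*(-3)))/((-1 - 1*(-3)) + 4*(-17)) + 190) = -14*((-14 + (-1 + 3))/((-1 + 3) - 68) + 190) = -14*((-14 + 2)/(2 - 68) + 190) = -14*(-12/(-66) + 190) = -14*(-1/66*(-12) + 190) = -14*(2/11 + 190) = -14*2092/11 = -29288/11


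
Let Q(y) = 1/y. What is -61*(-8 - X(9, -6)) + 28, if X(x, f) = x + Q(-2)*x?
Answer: 1581/2 ≈ 790.50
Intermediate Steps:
X(x, f) = x/2 (X(x, f) = x + x/(-2) = x - x/2 = x/2)
-61*(-8 - X(9, -6)) + 28 = -61*(-8 - 9/2) + 28 = -61*(-25/2) + 28 = 1525/2 + 28 = 1581/2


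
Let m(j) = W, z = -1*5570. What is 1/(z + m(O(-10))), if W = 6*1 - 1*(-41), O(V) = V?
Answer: -1/5523 ≈ -0.00018106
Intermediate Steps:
W = 47 (W = 6 + 41 = 47)
z = -5570
m(j) = 47
1/(z + m(O(-10))) = 1/(-5570 + 47) = 1/(-5523) = -1/5523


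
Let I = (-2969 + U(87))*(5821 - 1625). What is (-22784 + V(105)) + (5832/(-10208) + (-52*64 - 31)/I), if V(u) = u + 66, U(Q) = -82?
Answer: -46175065966031/2041918362 ≈ -22614.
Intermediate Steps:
V(u) = 66 + u
I = -12801996 (I = (-2969 - 82)*(5821 - 1625) = -3051*4196 = -12801996)
(-22784 + V(105)) + (5832/(-10208) + (-52*64 - 31)/I) = (-22784 + (66 + 105)) + (5832/(-10208) + (-52*64 - 31)/(-12801996)) = (-22784 + 171) + (5832*(-1/10208) + (-3328 - 31)*(-1/12801996)) = -22613 + (-729/1276 - 3359*(-1/12801996)) = -22613 + (-729/1276 + 3359/12801996) = -22613 - 1166046125/2041918362 = -46175065966031/2041918362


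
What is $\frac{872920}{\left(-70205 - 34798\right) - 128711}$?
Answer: $- \frac{436460}{116857} \approx -3.735$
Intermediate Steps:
$\frac{872920}{\left(-70205 - 34798\right) - 128711} = \frac{872920}{-105003 - 128711} = \frac{872920}{-233714} = 872920 \left(- \frac{1}{233714}\right) = - \frac{436460}{116857}$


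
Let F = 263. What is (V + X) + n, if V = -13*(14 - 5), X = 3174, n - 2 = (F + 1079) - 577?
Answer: 3824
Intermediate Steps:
n = 767 (n = 2 + ((263 + 1079) - 577) = 2 + (1342 - 577) = 2 + 765 = 767)
V = -117 (V = -13*9 = -117)
(V + X) + n = (-117 + 3174) + 767 = 3057 + 767 = 3824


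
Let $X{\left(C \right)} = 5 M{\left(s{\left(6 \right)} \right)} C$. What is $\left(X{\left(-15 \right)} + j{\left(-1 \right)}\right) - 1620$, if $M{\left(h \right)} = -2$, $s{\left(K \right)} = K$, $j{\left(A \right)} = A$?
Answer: $-1471$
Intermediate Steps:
$X{\left(C \right)} = - 10 C$ ($X{\left(C \right)} = 5 \left(-2\right) C = - 10 C$)
$\left(X{\left(-15 \right)} + j{\left(-1 \right)}\right) - 1620 = \left(\left(-10\right) \left(-15\right) - 1\right) - 1620 = \left(150 - 1\right) - 1620 = 149 - 1620 = -1471$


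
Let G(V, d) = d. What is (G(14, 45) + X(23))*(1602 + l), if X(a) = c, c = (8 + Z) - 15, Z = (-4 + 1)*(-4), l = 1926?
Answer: 176400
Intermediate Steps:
Z = 12 (Z = -3*(-4) = 12)
c = 5 (c = (8 + 12) - 15 = 20 - 15 = 5)
X(a) = 5
(G(14, 45) + X(23))*(1602 + l) = (45 + 5)*(1602 + 1926) = 50*3528 = 176400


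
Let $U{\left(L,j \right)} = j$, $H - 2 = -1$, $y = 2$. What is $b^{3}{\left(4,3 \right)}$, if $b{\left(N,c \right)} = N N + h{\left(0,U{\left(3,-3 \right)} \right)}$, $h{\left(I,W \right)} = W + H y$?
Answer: $3375$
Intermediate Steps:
$H = 1$ ($H = 2 - 1 = 1$)
$h{\left(I,W \right)} = 2 + W$ ($h{\left(I,W \right)} = W + 1 \cdot 2 = W + 2 = 2 + W$)
$b{\left(N,c \right)} = -1 + N^{2}$ ($b{\left(N,c \right)} = N N + \left(2 - 3\right) = N^{2} - 1 = -1 + N^{2}$)
$b^{3}{\left(4,3 \right)} = \left(-1 + 4^{2}\right)^{3} = \left(-1 + 16\right)^{3} = 15^{3} = 3375$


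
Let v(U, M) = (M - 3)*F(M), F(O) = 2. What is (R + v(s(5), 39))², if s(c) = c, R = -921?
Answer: 720801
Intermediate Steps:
v(U, M) = -6 + 2*M (v(U, M) = (M - 3)*2 = (-3 + M)*2 = -6 + 2*M)
(R + v(s(5), 39))² = (-921 + (-6 + 2*39))² = (-921 + (-6 + 78))² = (-921 + 72)² = (-849)² = 720801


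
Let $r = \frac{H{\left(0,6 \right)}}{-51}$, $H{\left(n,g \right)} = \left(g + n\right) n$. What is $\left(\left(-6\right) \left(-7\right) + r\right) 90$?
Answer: $3780$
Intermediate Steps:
$H{\left(n,g \right)} = n \left(g + n\right)$
$r = 0$ ($r = \frac{0 \left(6 + 0\right)}{-51} = 0 \cdot 6 \left(- \frac{1}{51}\right) = 0 \left(- \frac{1}{51}\right) = 0$)
$\left(\left(-6\right) \left(-7\right) + r\right) 90 = \left(\left(-6\right) \left(-7\right) + 0\right) 90 = \left(42 + 0\right) 90 = 42 \cdot 90 = 3780$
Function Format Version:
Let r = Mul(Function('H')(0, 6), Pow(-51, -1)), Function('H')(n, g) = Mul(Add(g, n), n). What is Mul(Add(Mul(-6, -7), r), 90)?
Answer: 3780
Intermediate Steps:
Function('H')(n, g) = Mul(n, Add(g, n))
r = 0 (r = Mul(Mul(0, Add(6, 0)), Pow(-51, -1)) = Mul(Mul(0, 6), Rational(-1, 51)) = Mul(0, Rational(-1, 51)) = 0)
Mul(Add(Mul(-6, -7), r), 90) = Mul(Add(Mul(-6, -7), 0), 90) = Mul(Add(42, 0), 90) = Mul(42, 90) = 3780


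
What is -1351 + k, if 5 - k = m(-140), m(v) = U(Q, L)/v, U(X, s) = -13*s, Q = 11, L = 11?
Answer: -188583/140 ≈ -1347.0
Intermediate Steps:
m(v) = -143/v (m(v) = (-13*11)/v = -143/v)
k = 557/140 (k = 5 - (-143)/(-140) = 5 - (-143)*(-1)/140 = 5 - 1*143/140 = 5 - 143/140 = 557/140 ≈ 3.9786)
-1351 + k = -1351 + 557/140 = -188583/140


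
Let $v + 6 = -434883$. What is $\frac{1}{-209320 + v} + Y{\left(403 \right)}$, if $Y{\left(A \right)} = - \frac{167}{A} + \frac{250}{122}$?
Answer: $\frac{25889446709}{15836589847} \approx 1.6348$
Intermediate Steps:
$v = -434889$ ($v = -6 - 434883 = -434889$)
$Y{\left(A \right)} = \frac{125}{61} - \frac{167}{A}$ ($Y{\left(A \right)} = - \frac{167}{A} + 250 \cdot \frac{1}{122} = - \frac{167}{A} + \frac{125}{61} = \frac{125}{61} - \frac{167}{A}$)
$\frac{1}{-209320 + v} + Y{\left(403 \right)} = \frac{1}{-209320 - 434889} + \left(\frac{125}{61} - \frac{167}{403}\right) = \frac{1}{-644209} + \left(\frac{125}{61} - \frac{167}{403}\right) = - \frac{1}{644209} + \left(\frac{125}{61} - \frac{167}{403}\right) = - \frac{1}{644209} + \frac{40188}{24583} = \frac{25889446709}{15836589847}$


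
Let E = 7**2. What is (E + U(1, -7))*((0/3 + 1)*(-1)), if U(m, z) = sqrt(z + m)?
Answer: -49 - I*sqrt(6) ≈ -49.0 - 2.4495*I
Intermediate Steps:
E = 49
U(m, z) = sqrt(m + z)
(E + U(1, -7))*((0/3 + 1)*(-1)) = (49 + sqrt(1 - 7))*((0/3 + 1)*(-1)) = (49 + sqrt(-6))*((0*(1/3) + 1)*(-1)) = (49 + I*sqrt(6))*((0 + 1)*(-1)) = (49 + I*sqrt(6))*(1*(-1)) = (49 + I*sqrt(6))*(-1) = -49 - I*sqrt(6)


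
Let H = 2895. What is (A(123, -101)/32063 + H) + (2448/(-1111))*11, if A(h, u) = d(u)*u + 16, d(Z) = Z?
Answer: 9297602578/3238363 ≈ 2871.1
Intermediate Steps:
A(h, u) = 16 + u² (A(h, u) = u*u + 16 = u² + 16 = 16 + u²)
(A(123, -101)/32063 + H) + (2448/(-1111))*11 = ((16 + (-101)²)/32063 + 2895) + (2448/(-1111))*11 = ((16 + 10201)*(1/32063) + 2895) + (2448*(-1/1111))*11 = (10217*(1/32063) + 2895) - 2448/1111*11 = (10217/32063 + 2895) - 2448/101 = 92832602/32063 - 2448/101 = 9297602578/3238363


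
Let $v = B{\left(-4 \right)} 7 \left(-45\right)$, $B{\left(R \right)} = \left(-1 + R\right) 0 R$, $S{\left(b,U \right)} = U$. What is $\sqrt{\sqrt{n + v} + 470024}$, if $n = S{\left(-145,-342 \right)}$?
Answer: $\sqrt{470024 + 3 i \sqrt{38}} \approx 685.58 + 0.01 i$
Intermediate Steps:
$B{\left(R \right)} = 0$ ($B{\left(R \right)} = 0 R = 0$)
$n = -342$
$v = 0$ ($v = 0 \cdot 7 \left(-45\right) = 0 \left(-45\right) = 0$)
$\sqrt{\sqrt{n + v} + 470024} = \sqrt{\sqrt{-342 + 0} + 470024} = \sqrt{\sqrt{-342} + 470024} = \sqrt{3 i \sqrt{38} + 470024} = \sqrt{470024 + 3 i \sqrt{38}}$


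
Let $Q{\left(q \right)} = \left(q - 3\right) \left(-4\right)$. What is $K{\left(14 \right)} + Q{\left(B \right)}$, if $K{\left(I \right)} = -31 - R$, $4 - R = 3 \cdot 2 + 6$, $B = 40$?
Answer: $-171$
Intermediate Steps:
$R = -8$ ($R = 4 - \left(3 \cdot 2 + 6\right) = 4 - \left(6 + 6\right) = 4 - 12 = -8$)
$K{\left(I \right)} = -23$ ($K{\left(I \right)} = -31 - -8 = -31 + 8 = -23$)
$Q{\left(q \right)} = 12 - 4 q$ ($Q{\left(q \right)} = \left(-3 + q\right) \left(-4\right) = 12 - 4 q$)
$K{\left(14 \right)} + Q{\left(B \right)} = -23 + \left(12 - 160\right) = -23 - 148 = -171$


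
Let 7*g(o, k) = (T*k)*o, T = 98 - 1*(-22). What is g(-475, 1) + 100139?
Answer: 643973/7 ≈ 91996.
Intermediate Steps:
T = 120 (T = 98 + 22 = 120)
g(o, k) = 120*k*o/7 (g(o, k) = ((120*k)*o)/7 = (120*k*o)/7 = 120*k*o/7)
g(-475, 1) + 100139 = (120/7)*1*(-475) + 100139 = -57000/7 + 100139 = 643973/7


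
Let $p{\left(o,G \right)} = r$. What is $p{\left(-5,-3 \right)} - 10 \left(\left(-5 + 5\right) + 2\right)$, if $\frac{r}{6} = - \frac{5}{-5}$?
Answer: $-14$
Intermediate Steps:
$r = 6$ ($r = 6 \left(- \frac{5}{-5}\right) = 6 \left(\left(-5\right) \left(- \frac{1}{5}\right)\right) = 6 \cdot 1 = 6$)
$p{\left(o,G \right)} = 6$
$p{\left(-5,-3 \right)} - 10 \left(\left(-5 + 5\right) + 2\right) = 6 - 10 \left(\left(-5 + 5\right) + 2\right) = 6 - 10 \left(0 + 2\right) = 6 - 20 = -14$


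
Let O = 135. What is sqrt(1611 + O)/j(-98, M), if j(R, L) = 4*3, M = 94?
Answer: sqrt(194)/4 ≈ 3.4821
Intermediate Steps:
j(R, L) = 12
sqrt(1611 + O)/j(-98, M) = sqrt(1611 + 135)/12 = sqrt(1746)*(1/12) = (3*sqrt(194))*(1/12) = sqrt(194)/4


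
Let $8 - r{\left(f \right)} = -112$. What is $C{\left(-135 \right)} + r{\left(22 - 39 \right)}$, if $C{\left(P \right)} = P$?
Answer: $-15$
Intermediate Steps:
$r{\left(f \right)} = 120$ ($r{\left(f \right)} = 8 - -112 = 8 + 112 = 120$)
$C{\left(-135 \right)} + r{\left(22 - 39 \right)} = -135 + 120 = -15$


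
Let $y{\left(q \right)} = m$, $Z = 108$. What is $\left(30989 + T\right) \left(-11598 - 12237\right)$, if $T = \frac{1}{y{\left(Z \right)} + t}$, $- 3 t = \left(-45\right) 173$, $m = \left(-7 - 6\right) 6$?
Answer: $- \frac{619704549730}{839} \approx -7.3862 \cdot 10^{8}$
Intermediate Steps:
$m = -78$ ($m = \left(-13\right) 6 = -78$)
$y{\left(q \right)} = -78$
$t = 2595$ ($t = - \frac{\left(-45\right) 173}{3} = \left(- \frac{1}{3}\right) \left(-7785\right) = 2595$)
$T = \frac{1}{2517}$ ($T = \frac{1}{-78 + 2595} = \frac{1}{2517} \approx 0.0003973$)
$\left(30989 + T\right) \left(-11598 - 12237\right) = \left(30989 + \frac{1}{2517}\right) \left(-11598 - 12237\right) = \frac{77999314}{2517} \left(-23835\right) = - \frac{619704549730}{839}$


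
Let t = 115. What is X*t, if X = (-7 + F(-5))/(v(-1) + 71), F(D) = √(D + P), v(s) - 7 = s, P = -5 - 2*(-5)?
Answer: -115/11 ≈ -10.455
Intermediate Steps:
P = 5 (P = -5 + 10 = 5)
v(s) = 7 + s
F(D) = √(5 + D) (F(D) = √(D + 5) = √(5 + D))
X = -1/11 (X = (-7 + √(5 - 5))/((7 - 1) + 71) = (-7 + √0)/(6 + 71) = (-7 + 0)/77 = -7*1/77 = -1/11 ≈ -0.090909)
X*t = -1/11*115 = -115/11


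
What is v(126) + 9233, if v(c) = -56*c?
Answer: 2177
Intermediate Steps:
v(126) + 9233 = -56*126 + 9233 = -7056 + 9233 = 2177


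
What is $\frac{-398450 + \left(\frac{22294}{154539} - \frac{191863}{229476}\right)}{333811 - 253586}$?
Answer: $- \frac{4710084507684671}{948339499407300} \approx -4.9667$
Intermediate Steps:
$\frac{-398450 + \left(\frac{22294}{154539} - \frac{191863}{229476}\right)}{333811 - 253586} = \frac{-398450 + \left(22294 \cdot \frac{1}{154539} - \frac{191863}{229476}\right)}{80225} = \left(-398450 + \left(\frac{22294}{154539} - \frac{191863}{229476}\right)\right) \frac{1}{80225} = \left(-398450 - \frac{8178126071}{11820997188}\right) \frac{1}{80225} = \left(- \frac{4710084507684671}{11820997188}\right) \frac{1}{80225} = - \frac{4710084507684671}{948339499407300}$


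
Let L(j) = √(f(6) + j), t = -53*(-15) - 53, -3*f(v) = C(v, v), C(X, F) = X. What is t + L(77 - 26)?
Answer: 749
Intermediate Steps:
f(v) = -v/3
t = 742 (t = 795 - 53 = 742)
L(j) = √(-2 + j) (L(j) = √(-⅓*6 + j) = √(-2 + j))
t + L(77 - 26) = 742 + √(-2 + (77 - 26)) = 742 + √(-2 + 51) = 742 + √49 = 742 + 7 = 749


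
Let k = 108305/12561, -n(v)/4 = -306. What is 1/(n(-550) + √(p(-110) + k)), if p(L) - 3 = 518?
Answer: 7687332/9405968075 - √83563132746/18811936150 ≈ 0.00080192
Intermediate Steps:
n(v) = 1224 (n(v) = -4*(-306) = 1224)
p(L) = 521 (p(L) = 3 + 518 = 521)
k = 108305/12561 (k = 108305*(1/12561) = 108305/12561 ≈ 8.6223)
1/(n(-550) + √(p(-110) + k)) = 1/(1224 + √(521 + 108305/12561)) = 1/(1224 + √(6652586/12561)) = 1/(1224 + √83563132746/12561)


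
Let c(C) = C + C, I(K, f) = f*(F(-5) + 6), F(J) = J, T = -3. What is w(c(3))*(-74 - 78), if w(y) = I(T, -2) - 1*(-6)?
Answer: -608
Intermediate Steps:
I(K, f) = f (I(K, f) = f*(-5 + 6) = f*1 = f)
c(C) = 2*C
w(y) = 4 (w(y) = -2 - 1*(-6) = -2 + 6 = 4)
w(c(3))*(-74 - 78) = 4*(-74 - 78) = 4*(-152) = -608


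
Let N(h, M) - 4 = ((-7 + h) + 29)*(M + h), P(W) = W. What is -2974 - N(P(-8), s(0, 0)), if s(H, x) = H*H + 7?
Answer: -2964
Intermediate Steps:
s(H, x) = 7 + H² (s(H, x) = H² + 7 = 7 + H²)
N(h, M) = 4 + (22 + h)*(M + h) (N(h, M) = 4 + ((-7 + h) + 29)*(M + h) = 4 + (22 + h)*(M + h))
-2974 - N(P(-8), s(0, 0)) = -2974 - (4 + (-8)² + 22*(7 + 0²) + 22*(-8) + (7 + 0²)*(-8)) = -2974 - (4 + 64 + 22*(7 + 0) - 176 + (7 + 0)*(-8)) = -2974 - (4 + 64 + 22*7 - 176 + 7*(-8)) = -2974 - (4 + 64 + 154 - 176 - 56) = -2974 - 1*(-10) = -2974 + 10 = -2964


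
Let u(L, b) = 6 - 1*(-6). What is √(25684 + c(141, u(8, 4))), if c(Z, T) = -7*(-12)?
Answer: 2*√6442 ≈ 160.52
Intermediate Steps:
u(L, b) = 12 (u(L, b) = 6 + 6 = 12)
c(Z, T) = 84
√(25684 + c(141, u(8, 4))) = √(25684 + 84) = √25768 = 2*√6442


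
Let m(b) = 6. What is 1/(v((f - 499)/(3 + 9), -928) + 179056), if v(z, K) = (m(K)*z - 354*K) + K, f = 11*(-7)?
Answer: 1/506352 ≈ 1.9749e-6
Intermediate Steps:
f = -77
v(z, K) = -353*K + 6*z (v(z, K) = (6*z - 354*K) + K = (-354*K + 6*z) + K = -353*K + 6*z)
1/(v((f - 499)/(3 + 9), -928) + 179056) = 1/((-353*(-928) + 6*((-77 - 499)/(3 + 9))) + 179056) = 1/((327584 + 6*(-576/12)) + 179056) = 1/((327584 + 6*(-576*1/12)) + 179056) = 1/((327584 + 6*(-48)) + 179056) = 1/((327584 - 288) + 179056) = 1/(327296 + 179056) = 1/506352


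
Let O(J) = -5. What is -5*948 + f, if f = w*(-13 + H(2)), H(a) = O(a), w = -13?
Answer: -4506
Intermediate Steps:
H(a) = -5
f = 234 (f = -13*(-13 - 5) = -13*(-18) = 234)
-5*948 + f = -5*948 + 234 = -4740 + 234 = -4506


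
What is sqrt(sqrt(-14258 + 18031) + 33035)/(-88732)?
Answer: -sqrt(33035 + 7*sqrt(77))/88732 ≈ -0.0020503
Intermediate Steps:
sqrt(sqrt(-14258 + 18031) + 33035)/(-88732) = sqrt(sqrt(3773) + 33035)*(-1/88732) = sqrt(7*sqrt(77) + 33035)*(-1/88732) = sqrt(33035 + 7*sqrt(77))*(-1/88732) = -sqrt(33035 + 7*sqrt(77))/88732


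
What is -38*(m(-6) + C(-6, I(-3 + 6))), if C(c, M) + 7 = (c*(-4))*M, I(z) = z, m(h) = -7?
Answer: -2204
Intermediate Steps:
C(c, M) = -7 - 4*M*c (C(c, M) = -7 + (c*(-4))*M = -7 + (-4*c)*M = -7 - 4*M*c)
-38*(m(-6) + C(-6, I(-3 + 6))) = -38*(-7 + (-7 - 4*(-3 + 6)*(-6))) = -38*(-7 + (-7 - 4*3*(-6))) = -38*(-7 + (-7 + 72)) = -38*(-7 + 65) = -38*58 = -2204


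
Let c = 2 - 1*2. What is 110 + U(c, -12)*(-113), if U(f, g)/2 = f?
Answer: 110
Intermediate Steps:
c = 0 (c = 2 - 2 = 0)
U(f, g) = 2*f
110 + U(c, -12)*(-113) = 110 + (2*0)*(-113) = 110 + 0*(-113) = 110 + 0 = 110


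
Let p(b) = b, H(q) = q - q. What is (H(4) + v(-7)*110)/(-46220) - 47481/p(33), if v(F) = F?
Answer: -73151547/50842 ≈ -1438.8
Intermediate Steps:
H(q) = 0
(H(4) + v(-7)*110)/(-46220) - 47481/p(33) = (0 - 7*110)/(-46220) - 47481/33 = (0 - 770)*(-1/46220) - 47481*1/33 = -770*(-1/46220) - 15827/11 = 77/4622 - 15827/11 = -73151547/50842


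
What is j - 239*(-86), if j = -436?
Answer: 20118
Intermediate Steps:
j - 239*(-86) = -436 - 239*(-86) = -436 + 20554 = 20118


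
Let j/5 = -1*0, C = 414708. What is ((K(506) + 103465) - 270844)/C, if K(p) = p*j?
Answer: -55793/138236 ≈ -0.40361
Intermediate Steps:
j = 0 (j = 5*(-1*0) = 5*0 = 0)
K(p) = 0 (K(p) = p*0 = 0)
((K(506) + 103465) - 270844)/C = ((0 + 103465) - 270844)/414708 = (103465 - 270844)*(1/414708) = -167379*1/414708 = -55793/138236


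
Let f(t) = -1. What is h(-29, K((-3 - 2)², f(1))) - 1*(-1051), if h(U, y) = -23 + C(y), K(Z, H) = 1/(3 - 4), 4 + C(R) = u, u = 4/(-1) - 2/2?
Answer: 1019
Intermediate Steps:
u = -5 (u = 4*(-1) - 2*½ = -4 - 1 = -5)
C(R) = -9 (C(R) = -4 - 5 = -9)
K(Z, H) = -1 (K(Z, H) = 1/(-1) = -1)
h(U, y) = -32 (h(U, y) = -23 - 9 = -32)
h(-29, K((-3 - 2)², f(1))) - 1*(-1051) = -32 - 1*(-1051) = -32 + 1051 = 1019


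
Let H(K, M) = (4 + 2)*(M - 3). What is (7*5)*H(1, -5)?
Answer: -1680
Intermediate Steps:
H(K, M) = -18 + 6*M (H(K, M) = 6*(-3 + M) = -18 + 6*M)
(7*5)*H(1, -5) = (7*5)*(-18 + 6*(-5)) = 35*(-18 - 30) = 35*(-48) = -1680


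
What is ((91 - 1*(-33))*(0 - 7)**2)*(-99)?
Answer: -601524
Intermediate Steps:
((91 - 1*(-33))*(0 - 7)**2)*(-99) = ((91 + 33)*(-7)**2)*(-99) = (124*49)*(-99) = 6076*(-99) = -601524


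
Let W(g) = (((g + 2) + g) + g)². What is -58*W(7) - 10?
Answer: -30692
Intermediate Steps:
W(g) = (2 + 3*g)² (W(g) = (((2 + g) + g) + g)² = ((2 + 2*g) + g)² = (2 + 3*g)²)
-58*W(7) - 10 = -58*(2 + 3*7)² - 10 = -58*(2 + 21)² - 10 = -58*23² - 10 = -58*529 - 10 = -30682 - 10 = -30692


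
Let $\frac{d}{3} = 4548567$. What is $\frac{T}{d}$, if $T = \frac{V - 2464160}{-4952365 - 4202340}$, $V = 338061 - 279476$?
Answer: $\frac{481115}{24984473434641} \approx 1.9257 \cdot 10^{-8}$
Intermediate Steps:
$d = 13645701$ ($d = 3 \cdot 4548567 = 13645701$)
$V = 58585$ ($V = 338061 - 279476 = 58585$)
$T = \frac{481115}{1830941}$ ($T = \frac{58585 - 2464160}{-4952365 - 4202340} = - \frac{2405575}{-9154705} = \left(-2405575\right) \left(- \frac{1}{9154705}\right) = \frac{481115}{1830941} \approx 0.26277$)
$\frac{T}{d} = \frac{481115}{1830941 \cdot 13645701} = \frac{481115}{1830941} \cdot \frac{1}{13645701} = \frac{481115}{24984473434641}$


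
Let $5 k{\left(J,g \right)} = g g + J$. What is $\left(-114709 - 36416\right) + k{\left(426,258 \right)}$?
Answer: $-137727$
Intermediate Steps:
$k{\left(J,g \right)} = \frac{J}{5} + \frac{g^{2}}{5}$ ($k{\left(J,g \right)} = \frac{g g + J}{5} = \frac{g^{2} + J}{5} = \frac{J + g^{2}}{5} = \frac{J}{5} + \frac{g^{2}}{5}$)
$\left(-114709 - 36416\right) + k{\left(426,258 \right)} = \left(-114709 - 36416\right) + \left(\frac{1}{5} \cdot 426 + \frac{258^{2}}{5}\right) = -151125 + \left(\frac{426}{5} + \frac{1}{5} \cdot 66564\right) = -151125 + \left(\frac{426}{5} + \frac{66564}{5}\right) = -151125 + 13398 = -137727$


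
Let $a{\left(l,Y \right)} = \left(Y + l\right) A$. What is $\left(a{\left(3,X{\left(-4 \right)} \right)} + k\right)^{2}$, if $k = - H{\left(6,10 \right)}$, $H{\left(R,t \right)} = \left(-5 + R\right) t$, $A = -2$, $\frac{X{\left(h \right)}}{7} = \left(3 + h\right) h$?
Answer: $5184$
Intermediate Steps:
$X{\left(h \right)} = 7 h \left(3 + h\right)$ ($X{\left(h \right)} = 7 \left(3 + h\right) h = 7 h \left(3 + h\right)$)
$a{\left(l,Y \right)} = - 2 Y - 2 l$ ($a{\left(l,Y \right)} = \left(Y + l\right) \left(-2\right) = - 2 Y - 2 l$)
$H{\left(R,t \right)} = t \left(-5 + R\right)$
$k = -10$ ($k = - 10 \left(-5 + 6\right) = - 10 \cdot 1 = \left(-1\right) 10 = -10$)
$\left(a{\left(3,X{\left(-4 \right)} \right)} + k\right)^{2} = \left(\left(- 2 \cdot 7 \left(-4\right) \left(3 - 4\right) - 6\right) - 10\right)^{2} = \left(\left(- 2 \cdot 7 \left(-4\right) \left(-1\right) - 6\right) - 10\right)^{2} = \left(\left(\left(-2\right) 28 - 6\right) - 10\right)^{2} = \left(\left(-56 - 6\right) - 10\right)^{2} = \left(-62 - 10\right)^{2} = \left(-72\right)^{2} = 5184$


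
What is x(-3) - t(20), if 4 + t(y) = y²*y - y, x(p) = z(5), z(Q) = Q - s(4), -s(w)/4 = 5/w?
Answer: -7966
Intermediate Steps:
s(w) = -20/w
z(Q) = 5 + Q (z(Q) = Q - (-20)/4 = Q - 1*(-5) = Q + 5 = 5 + Q)
x(p) = 10 (x(p) = 5 + 5 = 10)
t(y) = -4 + y³ - y (t(y) = -4 + (y²*y - y) = -4 + (y³ - y) = -4 + y³ - y)
x(-3) - t(20) = 10 - (-4 + 20³ - 1*20) = 10 - (-4 + 8000 - 20) = 10 - 1*7976 = 10 - 7976 = -7966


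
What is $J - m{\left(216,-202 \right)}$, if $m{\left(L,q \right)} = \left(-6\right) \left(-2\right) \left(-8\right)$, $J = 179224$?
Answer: $179320$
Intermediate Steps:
$m{\left(L,q \right)} = -96$ ($m{\left(L,q \right)} = 12 \left(-8\right) = -96$)
$J - m{\left(216,-202 \right)} = 179224 - -96 = 179224 + 96 = 179320$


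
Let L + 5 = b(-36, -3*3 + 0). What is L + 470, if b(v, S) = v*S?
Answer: 789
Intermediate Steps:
b(v, S) = S*v
L = 319 (L = -5 + (-3*3 + 0)*(-36) = -5 + (-9 + 0)*(-36) = -5 - 9*(-36) = -5 + 324 = 319)
L + 470 = 319 + 470 = 789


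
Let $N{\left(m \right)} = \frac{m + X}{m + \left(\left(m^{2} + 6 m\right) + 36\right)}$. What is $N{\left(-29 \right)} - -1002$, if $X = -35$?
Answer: $\frac{337642}{337} \approx 1001.9$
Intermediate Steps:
$N{\left(m \right)} = \frac{-35 + m}{36 + m^{2} + 7 m}$ ($N{\left(m \right)} = \frac{m - 35}{m + \left(\left(m^{2} + 6 m\right) + 36\right)} = \frac{-35 + m}{m + \left(36 + m^{2} + 6 m\right)} = \frac{-35 + m}{36 + m^{2} + 7 m}$)
$N{\left(-29 \right)} - -1002 = \frac{-35 - 29}{36 + \left(-29\right)^{2} + 7 \left(-29\right)} - -1002 = \frac{1}{36 + 841 - 203} \left(-64\right) + 1002 = \frac{1}{674} \left(-64\right) + 1002 = - \frac{32}{337} + 1002 = \frac{337642}{337}$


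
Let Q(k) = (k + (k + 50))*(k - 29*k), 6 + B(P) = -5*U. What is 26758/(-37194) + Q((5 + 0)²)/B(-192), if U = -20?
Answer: -651523813/874059 ≈ -745.40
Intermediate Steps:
B(P) = 94 (B(P) = -6 - 5*(-20) = -6 + 100 = 94)
Q(k) = -28*k*(50 + 2*k) (Q(k) = (k + (50 + k))*(-28*k) = (50 + 2*k)*(-28*k) = -28*k*(50 + 2*k))
26758/(-37194) + Q((5 + 0)²)/B(-192) = 26758/(-37194) - 56*(5 + 0)²*(25 + (5 + 0)²)/94 = 26758*(-1/37194) - 56*5²*(25 + 5²)*(1/94) = -13379/18597 - 56*25*(25 + 25)*(1/94) = -13379/18597 - 56*25*50*(1/94) = -13379/18597 - 70000*1/94 = -13379/18597 - 35000/47 = -651523813/874059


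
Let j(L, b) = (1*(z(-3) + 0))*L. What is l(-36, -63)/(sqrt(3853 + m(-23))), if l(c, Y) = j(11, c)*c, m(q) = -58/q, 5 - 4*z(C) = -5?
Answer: -330*sqrt(226619)/9853 ≈ -15.944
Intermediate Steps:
z(C) = 5/2 (z(C) = 5/4 - 1/4*(-5) = 5/4 + 5/4 = 5/2)
j(L, b) = 5*L/2 (j(L, b) = (1*(5/2 + 0))*L = (1*(5/2))*L = 5*L/2)
l(c, Y) = 55*c/2 (l(c, Y) = ((5/2)*11)*c = 55*c/2)
l(-36, -63)/(sqrt(3853 + m(-23))) = ((55/2)*(-36))/(sqrt(3853 - 58/(-23))) = -990/sqrt(3853 - 58*(-1/23)) = -990/sqrt(3853 + 58/23) = -990*sqrt(226619)/29559 = -330*sqrt(226619)/9853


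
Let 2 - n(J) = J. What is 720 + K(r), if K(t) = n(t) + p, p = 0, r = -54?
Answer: 776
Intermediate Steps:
n(J) = 2 - J
K(t) = 2 - t (K(t) = (2 - t) + 0 = 2 - t)
720 + K(r) = 720 + (2 - 1*(-54)) = 720 + (2 + 54) = 720 + 56 = 776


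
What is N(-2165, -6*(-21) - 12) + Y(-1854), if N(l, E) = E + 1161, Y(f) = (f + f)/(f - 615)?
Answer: 1050561/823 ≈ 1276.5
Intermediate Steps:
Y(f) = 2*f/(-615 + f) (Y(f) = (2*f)/(-615 + f) = 2*f/(-615 + f))
N(l, E) = 1161 + E
N(-2165, -6*(-21) - 12) + Y(-1854) = (1161 + (-6*(-21) - 12)) + 2*(-1854)/(-615 - 1854) = (1161 + (126 - 12)) + 2*(-1854)/(-2469) = (1161 + 114) + 2*(-1854)*(-1/2469) = 1275 + 1236/823 = 1050561/823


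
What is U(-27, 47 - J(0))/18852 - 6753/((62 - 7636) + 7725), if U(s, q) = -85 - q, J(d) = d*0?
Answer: -10610624/237221 ≈ -44.729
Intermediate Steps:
J(d) = 0
U(-27, 47 - J(0))/18852 - 6753/((62 - 7636) + 7725) = (-85 - (47 - 1*0))/18852 - 6753/((62 - 7636) + 7725) = (-85 - (47 + 0))*(1/18852) - 6753/(-7574 + 7725) = (-85 - 1*47)*(1/18852) - 6753/151 = (-85 - 47)*(1/18852) - 6753*1/151 = -132*1/18852 - 6753/151 = -11/1571 - 6753/151 = -10610624/237221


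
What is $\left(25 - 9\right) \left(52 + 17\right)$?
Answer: $1104$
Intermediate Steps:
$\left(25 - 9\right) \left(52 + 17\right) = \left(25 - 9\right) 69 = 16 \cdot 69 = 1104$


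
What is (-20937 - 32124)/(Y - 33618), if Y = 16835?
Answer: 53061/16783 ≈ 3.1616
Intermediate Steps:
(-20937 - 32124)/(Y - 33618) = (-20937 - 32124)/(16835 - 33618) = -53061/(-16783) = -53061*(-1/16783) = 53061/16783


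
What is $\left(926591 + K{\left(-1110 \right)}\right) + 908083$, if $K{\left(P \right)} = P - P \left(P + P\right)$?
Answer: $-630636$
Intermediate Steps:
$K{\left(P \right)} = P - 2 P^{2}$ ($K{\left(P \right)} = P - P 2 P = P - 2 P^{2}$)
$\left(926591 + K{\left(-1110 \right)}\right) + 908083 = \left(926591 - 1110 \left(1 - -2220\right)\right) + 908083 = \left(926591 - 1110 \left(1 + 2220\right)\right) + 908083 = \left(926591 - 2465310\right) + 908083 = -1538719 + 908083 = -630636$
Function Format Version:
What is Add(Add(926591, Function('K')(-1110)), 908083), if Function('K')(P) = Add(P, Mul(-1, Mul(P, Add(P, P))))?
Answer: -630636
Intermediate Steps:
Function('K')(P) = Add(P, Mul(-2, Pow(P, 2))) (Function('K')(P) = Add(P, Mul(-1, Mul(P, Mul(2, P)))) = Add(P, Mul(-1, Mul(2, Pow(P, 2)))) = Add(P, Mul(-2, Pow(P, 2))))
Add(Add(926591, Function('K')(-1110)), 908083) = Add(Add(926591, Mul(-1110, Add(1, Mul(-2, -1110)))), 908083) = Add(Add(926591, Mul(-1110, Add(1, 2220))), 908083) = Add(Add(926591, Mul(-1110, 2221)), 908083) = Add(Add(926591, -2465310), 908083) = Add(-1538719, 908083) = -630636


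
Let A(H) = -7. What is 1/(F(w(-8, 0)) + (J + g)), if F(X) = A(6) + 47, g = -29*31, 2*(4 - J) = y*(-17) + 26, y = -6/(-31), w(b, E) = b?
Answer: -31/26857 ≈ -0.0011543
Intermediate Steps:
y = 6/31 (y = -6*(-1/31) = 6/31 ≈ 0.19355)
J = -228/31 (J = 4 - ((6/31)*(-17) + 26)/2 = 4 - (-102/31 + 26)/2 = 4 - ½*704/31 = 4 - 352/31 = -228/31 ≈ -7.3548)
g = -899
F(X) = 40 (F(X) = -7 + 47 = 40)
1/(F(w(-8, 0)) + (J + g)) = 1/(40 + (-228/31 - 899)) = 1/(40 - 28097/31) = 1/(-26857/31) = -31/26857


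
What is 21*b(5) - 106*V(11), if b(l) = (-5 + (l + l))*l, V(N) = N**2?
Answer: -12301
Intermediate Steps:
b(l) = l*(-5 + 2*l) (b(l) = (-5 + 2*l)*l = l*(-5 + 2*l))
21*b(5) - 106*V(11) = 21*(5*(-5 + 2*5)) - 106*11**2 = 21*(5*(-5 + 10)) - 106*121 = 21*(5*5) - 12826 = 21*25 - 12826 = 525 - 12826 = -12301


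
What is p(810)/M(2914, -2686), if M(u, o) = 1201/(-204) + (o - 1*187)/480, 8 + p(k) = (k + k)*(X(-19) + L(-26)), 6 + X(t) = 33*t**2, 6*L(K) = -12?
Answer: -157374510720/96881 ≈ -1.6244e+6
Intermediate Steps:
L(K) = -2 (L(K) = (1/6)*(-12) = -2)
X(t) = -6 + 33*t**2
p(k) = -8 + 23810*k (p(k) = -8 + (k + k)*((-6 + 33*(-19)**2) - 2) = -8 + (2*k)*((-6 + 33*361) - 2) = -8 + (2*k)*((-6 + 11913) - 2) = -8 + (2*k)*(11907 - 2) = -8 + (2*k)*11905 = -8 + 23810*k)
M(u, o) = -17073/2720 + o/480 (M(u, o) = 1201*(-1/204) + (o - 187)*(1/480) = -1201/204 + (-187 + o)*(1/480) = -1201/204 + (-187/480 + o/480) = -17073/2720 + o/480)
p(810)/M(2914, -2686) = (-8 + 23810*810)/(-17073/2720 + (1/480)*(-2686)) = (-8 + 19286100)/(-17073/2720 - 1343/240) = 19286092/(-96881/8160) = 19286092*(-8160/96881) = -157374510720/96881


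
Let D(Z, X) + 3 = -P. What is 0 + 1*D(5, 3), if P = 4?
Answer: -7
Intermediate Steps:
D(Z, X) = -7 (D(Z, X) = -3 - 1*4 = -3 - 4 = -7)
0 + 1*D(5, 3) = 0 + 1*(-7) = 0 - 7 = -7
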